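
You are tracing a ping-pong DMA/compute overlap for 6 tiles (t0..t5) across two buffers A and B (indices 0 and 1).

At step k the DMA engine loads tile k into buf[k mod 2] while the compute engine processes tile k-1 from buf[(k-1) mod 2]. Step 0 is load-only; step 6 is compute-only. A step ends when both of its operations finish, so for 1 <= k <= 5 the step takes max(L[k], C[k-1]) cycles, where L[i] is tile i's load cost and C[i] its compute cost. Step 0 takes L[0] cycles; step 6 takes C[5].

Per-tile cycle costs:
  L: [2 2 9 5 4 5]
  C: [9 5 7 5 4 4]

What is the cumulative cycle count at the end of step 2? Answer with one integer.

end_cycle[2] = 20

step 0: L[0]=2 → dur=2, Σ=2 | A=load:t0 B=idle [load-only]
step 1: L[1]=2 C[0]=9 → dur=9, Σ=11 | A=compute:t0 B=load:t1 [compute-bound]
step 2: L[2]=9 C[1]=5 → dur=9, Σ=20 | A=load:t2 B=compute:t1 [load-bound]
step 3: L[3]=5 C[2]=7 → dur=7, Σ=27 | A=compute:t2 B=load:t3 [compute-bound]
step 4: L[4]=4 C[3]=5 → dur=5, Σ=32 | A=load:t4 B=compute:t3 [compute-bound]
step 5: L[5]=5 C[4]=4 → dur=5, Σ=37 | A=compute:t4 B=load:t5 [load-bound]
step 6: C[5]=4 → dur=4, Σ=41 | A=idle B=compute:t5 [compute-only]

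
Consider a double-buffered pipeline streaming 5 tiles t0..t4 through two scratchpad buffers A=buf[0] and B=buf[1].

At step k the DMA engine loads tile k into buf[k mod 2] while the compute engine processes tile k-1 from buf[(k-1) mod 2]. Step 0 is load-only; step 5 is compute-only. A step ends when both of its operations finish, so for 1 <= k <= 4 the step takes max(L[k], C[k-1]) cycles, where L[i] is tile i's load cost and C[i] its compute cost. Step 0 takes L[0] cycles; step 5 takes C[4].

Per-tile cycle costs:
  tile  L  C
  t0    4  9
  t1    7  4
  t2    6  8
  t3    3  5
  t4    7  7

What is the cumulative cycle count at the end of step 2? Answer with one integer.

end_cycle[2] = 19

  0. 4=4c; end=4; A:t0 B:-
  1. max(7,9)=9c; end=13; A:t0 B:t1
  2. max(6,4)=6c; end=19; A:t2 B:t1
  3. max(3,8)=8c; end=27; A:t2 B:t3
  4. max(7,5)=7c; end=34; A:t4 B:t3
  5. 7=7c; end=41; A:t4 B:t3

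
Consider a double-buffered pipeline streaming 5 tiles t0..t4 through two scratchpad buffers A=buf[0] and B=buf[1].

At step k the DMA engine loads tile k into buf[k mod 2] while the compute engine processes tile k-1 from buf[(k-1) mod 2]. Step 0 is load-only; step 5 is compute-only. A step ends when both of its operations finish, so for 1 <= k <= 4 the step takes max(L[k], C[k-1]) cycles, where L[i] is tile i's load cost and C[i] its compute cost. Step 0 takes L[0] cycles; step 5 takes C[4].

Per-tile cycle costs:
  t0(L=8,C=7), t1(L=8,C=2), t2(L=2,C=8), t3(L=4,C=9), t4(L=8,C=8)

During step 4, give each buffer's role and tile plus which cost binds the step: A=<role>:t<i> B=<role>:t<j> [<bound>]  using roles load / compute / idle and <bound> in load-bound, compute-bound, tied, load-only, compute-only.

step 4: A=load:t4 B=compute:t3 [compute-bound]

step 0: L[0]=8 → dur=8, Σ=8 | A=load:t0 B=idle [load-only]
step 1: L[1]=8 C[0]=7 → dur=8, Σ=16 | A=compute:t0 B=load:t1 [load-bound]
step 2: L[2]=2 C[1]=2 → dur=2, Σ=18 | A=load:t2 B=compute:t1 [tied]
step 3: L[3]=4 C[2]=8 → dur=8, Σ=26 | A=compute:t2 B=load:t3 [compute-bound]
step 4: L[4]=8 C[3]=9 → dur=9, Σ=35 | A=load:t4 B=compute:t3 [compute-bound]
step 5: C[4]=8 → dur=8, Σ=43 | A=compute:t4 B=idle [compute-only]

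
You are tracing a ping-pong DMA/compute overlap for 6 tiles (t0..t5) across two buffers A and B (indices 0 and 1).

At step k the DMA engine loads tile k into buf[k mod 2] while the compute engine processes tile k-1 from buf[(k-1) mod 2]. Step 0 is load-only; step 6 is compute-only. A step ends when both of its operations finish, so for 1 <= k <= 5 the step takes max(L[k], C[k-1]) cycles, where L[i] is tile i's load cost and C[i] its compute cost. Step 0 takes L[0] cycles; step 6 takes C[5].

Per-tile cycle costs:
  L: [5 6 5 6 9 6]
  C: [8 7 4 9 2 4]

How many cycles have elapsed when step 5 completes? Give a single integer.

end_cycle[5] = 41

  0. 5=5c; end=5; A:t0 B:-
  1. max(6,8)=8c; end=13; A:t0 B:t1
  2. max(5,7)=7c; end=20; A:t2 B:t1
  3. max(6,4)=6c; end=26; A:t2 B:t3
  4. max(9,9)=9c; end=35; A:t4 B:t3
  5. max(6,2)=6c; end=41; A:t4 B:t5
  6. 4=4c; end=45; A:t4 B:t5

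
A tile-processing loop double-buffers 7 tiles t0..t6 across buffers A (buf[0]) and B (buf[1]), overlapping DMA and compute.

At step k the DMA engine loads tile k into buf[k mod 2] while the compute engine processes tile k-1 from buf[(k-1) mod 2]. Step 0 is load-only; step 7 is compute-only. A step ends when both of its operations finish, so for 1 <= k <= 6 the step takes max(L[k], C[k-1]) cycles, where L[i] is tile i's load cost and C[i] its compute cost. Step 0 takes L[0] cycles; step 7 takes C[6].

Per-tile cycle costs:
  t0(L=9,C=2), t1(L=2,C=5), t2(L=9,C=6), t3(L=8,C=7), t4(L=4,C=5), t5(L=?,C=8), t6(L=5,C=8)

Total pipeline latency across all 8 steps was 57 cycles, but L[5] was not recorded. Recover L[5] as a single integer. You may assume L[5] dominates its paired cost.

L[5] = 6

step 0 → dur = L[0]=9 = 9
step 1 → dur = max(L[1]=2, C[0]=2) = 2
step 2 → dur = max(L[2]=9, C[1]=5) = 9
step 3 → dur = max(L[3]=8, C[2]=6) = 8
step 4 → dur = max(L[4]=4, C[3]=7) = 7
step 5 → dur = max(L[5]=?, C[4]=5) = L[5]  (unknown; binding)
step 6 → dur = max(L[6]=5, C[5]=8) = 8
step 7 → dur = C[6]=8 = 8
sum of known step durations = 51
dur[5] = total - known = 57 - 51 = 6
L[5] is the binding max in step 5, so L[5] = dur[5] = 6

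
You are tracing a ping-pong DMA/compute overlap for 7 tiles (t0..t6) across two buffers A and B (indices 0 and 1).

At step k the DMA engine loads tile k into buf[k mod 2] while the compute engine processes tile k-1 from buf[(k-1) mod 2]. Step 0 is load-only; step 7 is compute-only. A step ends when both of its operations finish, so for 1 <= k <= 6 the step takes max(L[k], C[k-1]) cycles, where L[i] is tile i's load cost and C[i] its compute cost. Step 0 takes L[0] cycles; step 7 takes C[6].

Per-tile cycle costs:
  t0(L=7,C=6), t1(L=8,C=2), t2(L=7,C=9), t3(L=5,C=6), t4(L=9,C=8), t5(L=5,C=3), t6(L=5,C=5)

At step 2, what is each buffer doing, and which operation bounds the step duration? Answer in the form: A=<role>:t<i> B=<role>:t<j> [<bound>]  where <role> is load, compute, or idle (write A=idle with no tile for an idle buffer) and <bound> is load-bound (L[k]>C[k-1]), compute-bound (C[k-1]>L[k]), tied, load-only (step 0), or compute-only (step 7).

  0. 7=7c; end=7; A:t0 B:-
  1. max(8,6)=8c; end=15; A:t0 B:t1
  2. max(7,2)=7c; end=22; A:t2 B:t1
  3. max(5,9)=9c; end=31; A:t2 B:t3
  4. max(9,6)=9c; end=40; A:t4 B:t3
  5. max(5,8)=8c; end=48; A:t4 B:t5
  6. max(5,3)=5c; end=53; A:t6 B:t5
  7. 5=5c; end=58; A:t6 B:t5

step 2: A=load:t2 B=compute:t1 [load-bound]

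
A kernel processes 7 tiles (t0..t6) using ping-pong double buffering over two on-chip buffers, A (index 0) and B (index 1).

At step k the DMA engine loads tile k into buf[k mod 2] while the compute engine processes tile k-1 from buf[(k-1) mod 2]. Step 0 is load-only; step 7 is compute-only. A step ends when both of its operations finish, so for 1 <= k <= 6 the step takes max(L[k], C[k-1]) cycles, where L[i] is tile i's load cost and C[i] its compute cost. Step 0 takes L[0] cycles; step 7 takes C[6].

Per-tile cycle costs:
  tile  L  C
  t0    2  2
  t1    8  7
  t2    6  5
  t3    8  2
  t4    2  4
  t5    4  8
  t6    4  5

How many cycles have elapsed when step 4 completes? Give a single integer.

k=0 load=t0/2c comp=- wait=2 total=2
k=1 load=t1/8c comp=t0/2c wait=8 total=10
k=2 load=t2/6c comp=t1/7c wait=7 total=17
k=3 load=t3/8c comp=t2/5c wait=8 total=25
k=4 load=t4/2c comp=t3/2c wait=2 total=27
k=5 load=t5/4c comp=t4/4c wait=4 total=31
k=6 load=t6/4c comp=t5/8c wait=8 total=39
k=7 load=- comp=t6/5c wait=5 total=44

end_cycle[4] = 27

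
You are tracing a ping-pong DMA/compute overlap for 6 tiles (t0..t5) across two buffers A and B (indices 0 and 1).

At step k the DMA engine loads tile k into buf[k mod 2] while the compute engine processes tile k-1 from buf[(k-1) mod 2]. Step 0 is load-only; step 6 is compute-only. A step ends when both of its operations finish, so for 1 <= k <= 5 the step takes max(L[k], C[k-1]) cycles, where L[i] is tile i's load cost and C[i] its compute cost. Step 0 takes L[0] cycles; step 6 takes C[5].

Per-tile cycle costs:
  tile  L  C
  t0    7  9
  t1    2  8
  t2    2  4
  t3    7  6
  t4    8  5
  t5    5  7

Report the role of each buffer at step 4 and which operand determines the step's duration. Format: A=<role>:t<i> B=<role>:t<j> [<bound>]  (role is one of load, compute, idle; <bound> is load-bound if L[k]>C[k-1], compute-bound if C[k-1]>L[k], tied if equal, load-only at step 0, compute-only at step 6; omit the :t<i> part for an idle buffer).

step 0: L[0]=7 → dur=7, Σ=7 | A=load:t0 B=idle [load-only]
step 1: L[1]=2 C[0]=9 → dur=9, Σ=16 | A=compute:t0 B=load:t1 [compute-bound]
step 2: L[2]=2 C[1]=8 → dur=8, Σ=24 | A=load:t2 B=compute:t1 [compute-bound]
step 3: L[3]=7 C[2]=4 → dur=7, Σ=31 | A=compute:t2 B=load:t3 [load-bound]
step 4: L[4]=8 C[3]=6 → dur=8, Σ=39 | A=load:t4 B=compute:t3 [load-bound]
step 5: L[5]=5 C[4]=5 → dur=5, Σ=44 | A=compute:t4 B=load:t5 [tied]
step 6: C[5]=7 → dur=7, Σ=51 | A=idle B=compute:t5 [compute-only]

step 4: A=load:t4 B=compute:t3 [load-bound]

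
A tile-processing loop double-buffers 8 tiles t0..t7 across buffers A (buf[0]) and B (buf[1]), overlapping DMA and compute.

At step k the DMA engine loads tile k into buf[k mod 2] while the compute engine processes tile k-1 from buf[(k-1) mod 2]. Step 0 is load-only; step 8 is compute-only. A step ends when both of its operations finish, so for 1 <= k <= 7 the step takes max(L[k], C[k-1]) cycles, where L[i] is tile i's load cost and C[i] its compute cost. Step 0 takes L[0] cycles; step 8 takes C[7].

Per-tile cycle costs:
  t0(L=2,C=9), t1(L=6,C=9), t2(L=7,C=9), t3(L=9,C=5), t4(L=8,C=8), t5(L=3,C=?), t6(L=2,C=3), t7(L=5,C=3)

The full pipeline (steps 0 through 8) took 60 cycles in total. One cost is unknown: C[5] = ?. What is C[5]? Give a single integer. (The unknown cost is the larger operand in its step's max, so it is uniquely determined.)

step 0 = dur = L[0]=2 = 2
step 1 = dur = max(L[1]=6, C[0]=9) = 9
step 2 = dur = max(L[2]=7, C[1]=9) = 9
step 3 = dur = max(L[3]=9, C[2]=9) = 9
step 4 = dur = max(L[4]=8, C[3]=5) = 8
step 5 = dur = max(L[5]=3, C[4]=8) = 8
step 6 = dur = max(L[6]=2, C[5]=?) = C[5]  (unknown; binding)
step 7 = dur = max(L[7]=5, C[6]=3) = 5
step 8 = dur = C[7]=3 = 3
sum of known step durations = 53
dur[6] = total - known = 60 - 53 = 7
C[5] is the binding max in step 6, so C[5] = dur[6] = 7

C[5] = 7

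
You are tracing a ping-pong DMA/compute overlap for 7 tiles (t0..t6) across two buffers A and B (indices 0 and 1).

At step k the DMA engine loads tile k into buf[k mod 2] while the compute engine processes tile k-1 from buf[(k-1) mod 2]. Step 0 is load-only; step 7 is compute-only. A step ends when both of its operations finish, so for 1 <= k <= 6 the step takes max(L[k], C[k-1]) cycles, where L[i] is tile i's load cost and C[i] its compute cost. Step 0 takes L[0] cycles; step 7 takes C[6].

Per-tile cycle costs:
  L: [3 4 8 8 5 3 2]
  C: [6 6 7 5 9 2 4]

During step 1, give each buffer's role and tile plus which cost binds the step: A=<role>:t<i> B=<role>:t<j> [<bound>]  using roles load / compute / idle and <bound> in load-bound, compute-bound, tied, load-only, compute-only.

step 1: A=compute:t0 B=load:t1 [compute-bound]

k=0 load=t0/3c comp=- wait=3 total=3
k=1 load=t1/4c comp=t0/6c wait=6 total=9
k=2 load=t2/8c comp=t1/6c wait=8 total=17
k=3 load=t3/8c comp=t2/7c wait=8 total=25
k=4 load=t4/5c comp=t3/5c wait=5 total=30
k=5 load=t5/3c comp=t4/9c wait=9 total=39
k=6 load=t6/2c comp=t5/2c wait=2 total=41
k=7 load=- comp=t6/4c wait=4 total=45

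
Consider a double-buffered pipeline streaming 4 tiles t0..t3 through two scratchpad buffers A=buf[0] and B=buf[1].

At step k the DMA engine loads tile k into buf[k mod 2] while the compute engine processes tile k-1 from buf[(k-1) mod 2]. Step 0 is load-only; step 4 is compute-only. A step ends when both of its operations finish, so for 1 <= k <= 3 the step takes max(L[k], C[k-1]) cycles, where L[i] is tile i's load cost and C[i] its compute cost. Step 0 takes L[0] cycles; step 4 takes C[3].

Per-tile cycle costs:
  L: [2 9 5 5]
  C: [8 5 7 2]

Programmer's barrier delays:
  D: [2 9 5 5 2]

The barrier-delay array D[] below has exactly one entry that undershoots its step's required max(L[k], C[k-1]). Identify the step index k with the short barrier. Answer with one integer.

hazard at step 3

[0] required=L[0]=2=2 vs D=2 ok
[1] required=max(L[1]=9,C[0]=8)=9 vs D=9 ok
[2] required=max(L[2]=5,C[1]=5)=5 vs D=5 ok
[3] required=max(L[3]=5,C[2]=7)=7 vs D=5 SHORT
[4] required=C[3]=2=2 vs D=2 ok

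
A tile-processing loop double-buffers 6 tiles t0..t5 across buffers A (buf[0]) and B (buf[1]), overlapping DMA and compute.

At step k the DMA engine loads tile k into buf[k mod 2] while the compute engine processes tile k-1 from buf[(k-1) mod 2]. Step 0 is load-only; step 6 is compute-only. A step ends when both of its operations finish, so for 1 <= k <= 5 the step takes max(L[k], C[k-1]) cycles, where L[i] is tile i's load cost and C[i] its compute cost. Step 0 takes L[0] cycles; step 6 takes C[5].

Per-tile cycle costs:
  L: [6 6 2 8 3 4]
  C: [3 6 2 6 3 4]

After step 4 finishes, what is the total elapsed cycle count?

  0. 6=6c; end=6; A:t0 B:-
  1. max(6,3)=6c; end=12; A:t0 B:t1
  2. max(2,6)=6c; end=18; A:t2 B:t1
  3. max(8,2)=8c; end=26; A:t2 B:t3
  4. max(3,6)=6c; end=32; A:t4 B:t3
  5. max(4,3)=4c; end=36; A:t4 B:t5
  6. 4=4c; end=40; A:t4 B:t5

end_cycle[4] = 32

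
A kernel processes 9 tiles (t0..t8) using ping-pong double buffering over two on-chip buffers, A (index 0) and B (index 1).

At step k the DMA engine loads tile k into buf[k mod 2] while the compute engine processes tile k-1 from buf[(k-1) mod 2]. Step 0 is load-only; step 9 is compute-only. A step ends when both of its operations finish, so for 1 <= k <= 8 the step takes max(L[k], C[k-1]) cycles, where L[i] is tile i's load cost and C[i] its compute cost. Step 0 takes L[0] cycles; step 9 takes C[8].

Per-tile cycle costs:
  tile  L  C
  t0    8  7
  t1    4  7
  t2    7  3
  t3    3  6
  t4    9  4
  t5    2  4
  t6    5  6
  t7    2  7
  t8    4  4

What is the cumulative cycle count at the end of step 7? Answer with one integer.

end_cycle[7] = 49

  0. 8=8c; end=8; A:t0 B:-
  1. max(4,7)=7c; end=15; A:t0 B:t1
  2. max(7,7)=7c; end=22; A:t2 B:t1
  3. max(3,3)=3c; end=25; A:t2 B:t3
  4. max(9,6)=9c; end=34; A:t4 B:t3
  5. max(2,4)=4c; end=38; A:t4 B:t5
  6. max(5,4)=5c; end=43; A:t6 B:t5
  7. max(2,6)=6c; end=49; A:t6 B:t7
  8. max(4,7)=7c; end=56; A:t8 B:t7
  9. 4=4c; end=60; A:t8 B:t7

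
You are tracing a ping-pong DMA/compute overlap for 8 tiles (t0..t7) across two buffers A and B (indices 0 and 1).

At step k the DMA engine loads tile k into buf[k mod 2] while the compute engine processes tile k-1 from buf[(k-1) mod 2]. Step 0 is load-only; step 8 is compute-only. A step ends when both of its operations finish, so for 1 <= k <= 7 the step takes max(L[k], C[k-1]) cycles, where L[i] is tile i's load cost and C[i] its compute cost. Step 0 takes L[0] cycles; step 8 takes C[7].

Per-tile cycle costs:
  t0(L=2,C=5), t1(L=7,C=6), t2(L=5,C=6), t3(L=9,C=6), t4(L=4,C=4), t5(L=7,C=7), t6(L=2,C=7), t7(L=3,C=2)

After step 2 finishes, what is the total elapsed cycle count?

  0. 2=2c; end=2; A:t0 B:-
  1. max(7,5)=7c; end=9; A:t0 B:t1
  2. max(5,6)=6c; end=15; A:t2 B:t1
  3. max(9,6)=9c; end=24; A:t2 B:t3
  4. max(4,6)=6c; end=30; A:t4 B:t3
  5. max(7,4)=7c; end=37; A:t4 B:t5
  6. max(2,7)=7c; end=44; A:t6 B:t5
  7. max(3,7)=7c; end=51; A:t6 B:t7
  8. 2=2c; end=53; A:t6 B:t7

end_cycle[2] = 15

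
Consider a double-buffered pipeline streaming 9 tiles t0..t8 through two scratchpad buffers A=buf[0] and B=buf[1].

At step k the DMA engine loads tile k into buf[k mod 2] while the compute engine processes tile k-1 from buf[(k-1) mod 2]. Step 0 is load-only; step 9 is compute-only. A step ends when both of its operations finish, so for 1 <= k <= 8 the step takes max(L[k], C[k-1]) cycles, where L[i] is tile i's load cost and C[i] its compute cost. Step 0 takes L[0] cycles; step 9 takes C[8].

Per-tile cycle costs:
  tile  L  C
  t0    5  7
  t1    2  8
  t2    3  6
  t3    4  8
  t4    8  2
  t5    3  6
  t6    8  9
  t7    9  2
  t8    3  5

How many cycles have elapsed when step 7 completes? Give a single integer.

k=0 load=t0/5c comp=- wait=5 total=5
k=1 load=t1/2c comp=t0/7c wait=7 total=12
k=2 load=t2/3c comp=t1/8c wait=8 total=20
k=3 load=t3/4c comp=t2/6c wait=6 total=26
k=4 load=t4/8c comp=t3/8c wait=8 total=34
k=5 load=t5/3c comp=t4/2c wait=3 total=37
k=6 load=t6/8c comp=t5/6c wait=8 total=45
k=7 load=t7/9c comp=t6/9c wait=9 total=54
k=8 load=t8/3c comp=t7/2c wait=3 total=57
k=9 load=- comp=t8/5c wait=5 total=62

end_cycle[7] = 54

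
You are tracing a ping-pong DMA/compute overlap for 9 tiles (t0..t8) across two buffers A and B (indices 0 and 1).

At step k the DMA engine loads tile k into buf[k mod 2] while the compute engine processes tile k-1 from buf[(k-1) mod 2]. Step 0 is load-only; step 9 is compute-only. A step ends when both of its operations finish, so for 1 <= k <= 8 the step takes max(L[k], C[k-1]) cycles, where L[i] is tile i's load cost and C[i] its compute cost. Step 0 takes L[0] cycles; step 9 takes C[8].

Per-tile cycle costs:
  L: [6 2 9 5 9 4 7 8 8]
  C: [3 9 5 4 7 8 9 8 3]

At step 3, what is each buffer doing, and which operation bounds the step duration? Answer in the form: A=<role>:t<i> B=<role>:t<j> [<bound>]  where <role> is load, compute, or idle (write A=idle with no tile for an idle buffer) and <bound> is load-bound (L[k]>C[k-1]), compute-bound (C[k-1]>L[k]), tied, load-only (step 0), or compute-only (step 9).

step 0: L[0]=6 → dur=6, Σ=6 | A=load:t0 B=idle [load-only]
step 1: L[1]=2 C[0]=3 → dur=3, Σ=9 | A=compute:t0 B=load:t1 [compute-bound]
step 2: L[2]=9 C[1]=9 → dur=9, Σ=18 | A=load:t2 B=compute:t1 [tied]
step 3: L[3]=5 C[2]=5 → dur=5, Σ=23 | A=compute:t2 B=load:t3 [tied]
step 4: L[4]=9 C[3]=4 → dur=9, Σ=32 | A=load:t4 B=compute:t3 [load-bound]
step 5: L[5]=4 C[4]=7 → dur=7, Σ=39 | A=compute:t4 B=load:t5 [compute-bound]
step 6: L[6]=7 C[5]=8 → dur=8, Σ=47 | A=load:t6 B=compute:t5 [compute-bound]
step 7: L[7]=8 C[6]=9 → dur=9, Σ=56 | A=compute:t6 B=load:t7 [compute-bound]
step 8: L[8]=8 C[7]=8 → dur=8, Σ=64 | A=load:t8 B=compute:t7 [tied]
step 9: C[8]=3 → dur=3, Σ=67 | A=compute:t8 B=idle [compute-only]

step 3: A=compute:t2 B=load:t3 [tied]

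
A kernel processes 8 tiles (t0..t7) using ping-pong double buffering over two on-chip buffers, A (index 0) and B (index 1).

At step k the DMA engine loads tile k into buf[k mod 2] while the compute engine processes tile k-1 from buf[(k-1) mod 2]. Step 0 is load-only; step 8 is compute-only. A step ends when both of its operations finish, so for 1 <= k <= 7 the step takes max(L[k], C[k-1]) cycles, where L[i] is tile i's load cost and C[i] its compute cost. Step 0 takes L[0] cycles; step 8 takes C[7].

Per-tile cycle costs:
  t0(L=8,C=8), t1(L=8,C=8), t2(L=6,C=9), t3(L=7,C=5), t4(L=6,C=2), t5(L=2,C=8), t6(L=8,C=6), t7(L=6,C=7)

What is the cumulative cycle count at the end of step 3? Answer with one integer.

end_cycle[3] = 33

k=0 load=t0/8c comp=- wait=8 total=8
k=1 load=t1/8c comp=t0/8c wait=8 total=16
k=2 load=t2/6c comp=t1/8c wait=8 total=24
k=3 load=t3/7c comp=t2/9c wait=9 total=33
k=4 load=t4/6c comp=t3/5c wait=6 total=39
k=5 load=t5/2c comp=t4/2c wait=2 total=41
k=6 load=t6/8c comp=t5/8c wait=8 total=49
k=7 load=t7/6c comp=t6/6c wait=6 total=55
k=8 load=- comp=t7/7c wait=7 total=62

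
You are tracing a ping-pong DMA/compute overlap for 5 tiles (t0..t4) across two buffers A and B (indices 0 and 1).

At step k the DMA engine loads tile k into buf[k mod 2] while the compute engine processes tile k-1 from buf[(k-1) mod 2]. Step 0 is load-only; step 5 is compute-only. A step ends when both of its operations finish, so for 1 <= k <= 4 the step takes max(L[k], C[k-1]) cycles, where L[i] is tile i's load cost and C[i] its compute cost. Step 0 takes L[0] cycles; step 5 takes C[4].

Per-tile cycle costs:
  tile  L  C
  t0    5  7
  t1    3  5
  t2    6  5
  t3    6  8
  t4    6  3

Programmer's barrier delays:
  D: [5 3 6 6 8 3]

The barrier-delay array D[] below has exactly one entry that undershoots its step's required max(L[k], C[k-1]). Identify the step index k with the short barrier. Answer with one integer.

hazard at step 1

k=0 barrier L[0]=5→5c, D[0]=5 ok
k=1 barrier max(L[1]=3,C[0]=7)→7c, D[1]=3 SHORT
k=2 barrier max(L[2]=6,C[1]=5)→6c, D[2]=6 ok
k=3 barrier max(L[3]=6,C[2]=5)→6c, D[3]=6 ok
k=4 barrier max(L[4]=6,C[3]=8)→8c, D[4]=8 ok
k=5 barrier C[4]=3→3c, D[5]=3 ok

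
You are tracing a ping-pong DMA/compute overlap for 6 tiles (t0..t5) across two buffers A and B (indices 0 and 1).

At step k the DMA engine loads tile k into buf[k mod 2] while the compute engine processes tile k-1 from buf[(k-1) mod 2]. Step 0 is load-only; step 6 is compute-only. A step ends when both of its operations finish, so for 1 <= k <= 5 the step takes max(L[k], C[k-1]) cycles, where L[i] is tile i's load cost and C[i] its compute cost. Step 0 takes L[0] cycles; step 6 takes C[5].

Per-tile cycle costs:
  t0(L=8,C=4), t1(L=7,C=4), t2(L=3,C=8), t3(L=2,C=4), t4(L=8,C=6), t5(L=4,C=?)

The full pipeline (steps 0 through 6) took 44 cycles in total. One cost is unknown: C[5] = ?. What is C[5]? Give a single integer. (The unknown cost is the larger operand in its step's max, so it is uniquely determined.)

C[5] = 3

step 0 → dur = L[0]=8 = 8
step 1 → dur = max(L[1]=7, C[0]=4) = 7
step 2 → dur = max(L[2]=3, C[1]=4) = 4
step 3 → dur = max(L[3]=2, C[2]=8) = 8
step 4 → dur = max(L[4]=8, C[3]=4) = 8
step 5 → dur = max(L[5]=4, C[4]=6) = 6
step 6 → dur = C[5]=? = C[5]  (unknown; binding)
sum of known step durations = 41
dur[6] = total - known = 44 - 41 = 3
C[5] is the binding max in step 6, so C[5] = dur[6] = 3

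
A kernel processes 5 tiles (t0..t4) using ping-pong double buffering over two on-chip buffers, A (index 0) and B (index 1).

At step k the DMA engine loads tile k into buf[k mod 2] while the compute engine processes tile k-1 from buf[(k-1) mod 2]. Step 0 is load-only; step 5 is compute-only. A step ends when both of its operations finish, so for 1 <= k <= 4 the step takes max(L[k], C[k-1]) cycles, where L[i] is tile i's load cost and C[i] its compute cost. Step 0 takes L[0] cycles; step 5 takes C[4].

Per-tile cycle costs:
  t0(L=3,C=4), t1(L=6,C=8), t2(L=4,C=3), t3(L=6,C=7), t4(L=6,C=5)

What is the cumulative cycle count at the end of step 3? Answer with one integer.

end_cycle[3] = 23

step 0: L[0]=3 → dur=3, Σ=3 | A=load:t0 B=idle [load-only]
step 1: L[1]=6 C[0]=4 → dur=6, Σ=9 | A=compute:t0 B=load:t1 [load-bound]
step 2: L[2]=4 C[1]=8 → dur=8, Σ=17 | A=load:t2 B=compute:t1 [compute-bound]
step 3: L[3]=6 C[2]=3 → dur=6, Σ=23 | A=compute:t2 B=load:t3 [load-bound]
step 4: L[4]=6 C[3]=7 → dur=7, Σ=30 | A=load:t4 B=compute:t3 [compute-bound]
step 5: C[4]=5 → dur=5, Σ=35 | A=compute:t4 B=idle [compute-only]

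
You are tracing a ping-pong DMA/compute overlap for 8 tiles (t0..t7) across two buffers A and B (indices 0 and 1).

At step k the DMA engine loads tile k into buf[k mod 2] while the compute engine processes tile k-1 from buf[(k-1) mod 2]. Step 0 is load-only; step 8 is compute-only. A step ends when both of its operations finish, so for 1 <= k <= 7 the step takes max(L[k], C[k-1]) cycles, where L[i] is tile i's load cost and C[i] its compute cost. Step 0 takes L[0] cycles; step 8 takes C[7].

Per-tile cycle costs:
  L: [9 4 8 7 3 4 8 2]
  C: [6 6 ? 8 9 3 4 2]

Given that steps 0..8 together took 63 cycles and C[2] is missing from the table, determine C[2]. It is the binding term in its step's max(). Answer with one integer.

C[2] = 9

step 0 → dur = L[0]=9 = 9
step 1 → dur = max(L[1]=4, C[0]=6) = 6
step 2 → dur = max(L[2]=8, C[1]=6) = 8
step 3 → dur = max(L[3]=7, C[2]=?) = C[2]  (unknown; binding)
step 4 → dur = max(L[4]=3, C[3]=8) = 8
step 5 → dur = max(L[5]=4, C[4]=9) = 9
step 6 → dur = max(L[6]=8, C[5]=3) = 8
step 7 → dur = max(L[7]=2, C[6]=4) = 4
step 8 → dur = C[7]=2 = 2
sum of known step durations = 54
dur[3] = total - known = 63 - 54 = 9
C[2] is the binding max in step 3, so C[2] = dur[3] = 9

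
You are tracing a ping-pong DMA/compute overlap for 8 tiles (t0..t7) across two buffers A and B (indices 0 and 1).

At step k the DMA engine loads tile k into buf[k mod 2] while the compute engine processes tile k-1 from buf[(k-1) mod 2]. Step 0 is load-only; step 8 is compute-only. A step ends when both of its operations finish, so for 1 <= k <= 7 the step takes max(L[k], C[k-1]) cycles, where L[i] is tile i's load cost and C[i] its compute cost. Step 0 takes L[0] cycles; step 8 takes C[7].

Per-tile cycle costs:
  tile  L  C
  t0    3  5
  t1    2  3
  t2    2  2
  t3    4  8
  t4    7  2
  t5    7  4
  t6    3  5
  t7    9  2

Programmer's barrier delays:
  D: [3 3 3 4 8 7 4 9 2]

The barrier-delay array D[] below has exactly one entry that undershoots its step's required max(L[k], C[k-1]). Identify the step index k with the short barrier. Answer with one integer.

hazard at step 1

step 0: need L[0]=3 = 3; D[0]=3 ok
step 1: need max(L[1]=2,C[0]=5) = 5; D[1]=3 SHORT
step 2: need max(L[2]=2,C[1]=3) = 3; D[2]=3 ok
step 3: need max(L[3]=4,C[2]=2) = 4; D[3]=4 ok
step 4: need max(L[4]=7,C[3]=8) = 8; D[4]=8 ok
step 5: need max(L[5]=7,C[4]=2) = 7; D[5]=7 ok
step 6: need max(L[6]=3,C[5]=4) = 4; D[6]=4 ok
step 7: need max(L[7]=9,C[6]=5) = 9; D[7]=9 ok
step 8: need C[7]=2 = 2; D[8]=2 ok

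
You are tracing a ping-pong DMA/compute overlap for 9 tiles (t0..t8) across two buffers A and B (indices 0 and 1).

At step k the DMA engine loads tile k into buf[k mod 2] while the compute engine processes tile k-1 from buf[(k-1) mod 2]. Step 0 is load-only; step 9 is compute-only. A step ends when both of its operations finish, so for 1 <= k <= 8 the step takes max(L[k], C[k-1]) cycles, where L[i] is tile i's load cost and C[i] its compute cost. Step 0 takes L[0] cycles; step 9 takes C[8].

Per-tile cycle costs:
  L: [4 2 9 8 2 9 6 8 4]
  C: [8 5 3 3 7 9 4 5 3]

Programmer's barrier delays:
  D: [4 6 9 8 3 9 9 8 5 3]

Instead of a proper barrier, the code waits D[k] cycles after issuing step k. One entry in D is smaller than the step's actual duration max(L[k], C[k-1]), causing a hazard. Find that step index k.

step 0: need L[0]=4 = 4; D[0]=4 ok
step 1: need max(L[1]=2,C[0]=8) = 8; D[1]=6 SHORT
step 2: need max(L[2]=9,C[1]=5) = 9; D[2]=9 ok
step 3: need max(L[3]=8,C[2]=3) = 8; D[3]=8 ok
step 4: need max(L[4]=2,C[3]=3) = 3; D[4]=3 ok
step 5: need max(L[5]=9,C[4]=7) = 9; D[5]=9 ok
step 6: need max(L[6]=6,C[5]=9) = 9; D[6]=9 ok
step 7: need max(L[7]=8,C[6]=4) = 8; D[7]=8 ok
step 8: need max(L[8]=4,C[7]=5) = 5; D[8]=5 ok
step 9: need C[8]=3 = 3; D[9]=3 ok

hazard at step 1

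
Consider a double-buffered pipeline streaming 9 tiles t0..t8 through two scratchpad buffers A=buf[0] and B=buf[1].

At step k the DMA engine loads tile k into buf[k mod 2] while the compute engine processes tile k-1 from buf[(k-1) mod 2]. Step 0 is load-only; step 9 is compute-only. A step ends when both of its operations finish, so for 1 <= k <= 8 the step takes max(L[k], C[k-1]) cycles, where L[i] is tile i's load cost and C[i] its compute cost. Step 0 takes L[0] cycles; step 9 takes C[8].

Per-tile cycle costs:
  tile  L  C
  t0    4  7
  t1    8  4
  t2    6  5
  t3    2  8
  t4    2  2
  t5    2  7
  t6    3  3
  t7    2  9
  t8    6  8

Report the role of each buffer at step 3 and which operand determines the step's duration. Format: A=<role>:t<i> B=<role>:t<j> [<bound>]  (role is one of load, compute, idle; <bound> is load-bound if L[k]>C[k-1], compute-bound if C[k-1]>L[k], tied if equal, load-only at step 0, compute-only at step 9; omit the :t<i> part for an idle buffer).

step 3: A=compute:t2 B=load:t3 [compute-bound]

step 0: L[0]=4 → dur=4, Σ=4 | A=load:t0 B=idle [load-only]
step 1: L[1]=8 C[0]=7 → dur=8, Σ=12 | A=compute:t0 B=load:t1 [load-bound]
step 2: L[2]=6 C[1]=4 → dur=6, Σ=18 | A=load:t2 B=compute:t1 [load-bound]
step 3: L[3]=2 C[2]=5 → dur=5, Σ=23 | A=compute:t2 B=load:t3 [compute-bound]
step 4: L[4]=2 C[3]=8 → dur=8, Σ=31 | A=load:t4 B=compute:t3 [compute-bound]
step 5: L[5]=2 C[4]=2 → dur=2, Σ=33 | A=compute:t4 B=load:t5 [tied]
step 6: L[6]=3 C[5]=7 → dur=7, Σ=40 | A=load:t6 B=compute:t5 [compute-bound]
step 7: L[7]=2 C[6]=3 → dur=3, Σ=43 | A=compute:t6 B=load:t7 [compute-bound]
step 8: L[8]=6 C[7]=9 → dur=9, Σ=52 | A=load:t8 B=compute:t7 [compute-bound]
step 9: C[8]=8 → dur=8, Σ=60 | A=compute:t8 B=idle [compute-only]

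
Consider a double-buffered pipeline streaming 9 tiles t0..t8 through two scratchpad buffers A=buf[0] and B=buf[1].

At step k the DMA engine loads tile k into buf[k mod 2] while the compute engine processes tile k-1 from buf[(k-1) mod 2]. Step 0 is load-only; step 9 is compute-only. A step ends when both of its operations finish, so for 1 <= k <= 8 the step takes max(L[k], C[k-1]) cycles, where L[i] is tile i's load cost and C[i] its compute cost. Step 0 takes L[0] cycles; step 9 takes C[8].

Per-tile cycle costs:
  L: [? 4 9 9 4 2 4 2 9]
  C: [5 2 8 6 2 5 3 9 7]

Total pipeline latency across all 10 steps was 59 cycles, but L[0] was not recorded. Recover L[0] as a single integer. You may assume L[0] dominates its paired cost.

step 0 → dur = L[0]=? = L[0]  (unknown; binding)
step 1 → dur = max(L[1]=4, C[0]=5) = 5
step 2 → dur = max(L[2]=9, C[1]=2) = 9
step 3 → dur = max(L[3]=9, C[2]=8) = 9
step 4 → dur = max(L[4]=4, C[3]=6) = 6
step 5 → dur = max(L[5]=2, C[4]=2) = 2
step 6 → dur = max(L[6]=4, C[5]=5) = 5
step 7 → dur = max(L[7]=2, C[6]=3) = 3
step 8 → dur = max(L[8]=9, C[7]=9) = 9
step 9 → dur = C[8]=7 = 7
sum of known step durations = 55
dur[0] = total - known = 59 - 55 = 4
L[0] is the binding max in step 0, so L[0] = dur[0] = 4

L[0] = 4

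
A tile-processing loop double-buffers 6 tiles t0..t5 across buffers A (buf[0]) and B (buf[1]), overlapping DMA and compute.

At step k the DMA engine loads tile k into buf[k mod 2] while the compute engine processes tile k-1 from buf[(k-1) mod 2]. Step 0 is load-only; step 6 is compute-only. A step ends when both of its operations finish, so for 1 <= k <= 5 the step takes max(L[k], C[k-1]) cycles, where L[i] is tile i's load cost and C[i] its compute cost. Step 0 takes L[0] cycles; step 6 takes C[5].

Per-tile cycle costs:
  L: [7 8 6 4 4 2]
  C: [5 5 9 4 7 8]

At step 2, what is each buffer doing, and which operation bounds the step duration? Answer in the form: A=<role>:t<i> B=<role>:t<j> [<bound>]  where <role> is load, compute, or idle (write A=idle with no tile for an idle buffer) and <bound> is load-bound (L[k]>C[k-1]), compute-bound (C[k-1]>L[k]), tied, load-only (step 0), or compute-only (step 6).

step 2: A=load:t2 B=compute:t1 [load-bound]

step 0: L[0]=7 → dur=7, Σ=7 | A=load:t0 B=idle [load-only]
step 1: L[1]=8 C[0]=5 → dur=8, Σ=15 | A=compute:t0 B=load:t1 [load-bound]
step 2: L[2]=6 C[1]=5 → dur=6, Σ=21 | A=load:t2 B=compute:t1 [load-bound]
step 3: L[3]=4 C[2]=9 → dur=9, Σ=30 | A=compute:t2 B=load:t3 [compute-bound]
step 4: L[4]=4 C[3]=4 → dur=4, Σ=34 | A=load:t4 B=compute:t3 [tied]
step 5: L[5]=2 C[4]=7 → dur=7, Σ=41 | A=compute:t4 B=load:t5 [compute-bound]
step 6: C[5]=8 → dur=8, Σ=49 | A=idle B=compute:t5 [compute-only]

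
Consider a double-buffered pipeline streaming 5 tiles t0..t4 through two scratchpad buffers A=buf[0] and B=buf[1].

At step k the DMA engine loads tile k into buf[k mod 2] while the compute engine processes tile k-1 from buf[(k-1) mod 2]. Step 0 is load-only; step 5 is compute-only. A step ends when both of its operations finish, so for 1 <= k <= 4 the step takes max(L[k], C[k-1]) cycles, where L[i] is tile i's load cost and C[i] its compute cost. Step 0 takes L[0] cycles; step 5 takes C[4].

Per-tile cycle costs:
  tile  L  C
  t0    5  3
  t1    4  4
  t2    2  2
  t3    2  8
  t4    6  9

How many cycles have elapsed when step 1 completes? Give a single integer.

  0. 5=5c; end=5; A:t0 B:-
  1. max(4,3)=4c; end=9; A:t0 B:t1
  2. max(2,4)=4c; end=13; A:t2 B:t1
  3. max(2,2)=2c; end=15; A:t2 B:t3
  4. max(6,8)=8c; end=23; A:t4 B:t3
  5. 9=9c; end=32; A:t4 B:t3

end_cycle[1] = 9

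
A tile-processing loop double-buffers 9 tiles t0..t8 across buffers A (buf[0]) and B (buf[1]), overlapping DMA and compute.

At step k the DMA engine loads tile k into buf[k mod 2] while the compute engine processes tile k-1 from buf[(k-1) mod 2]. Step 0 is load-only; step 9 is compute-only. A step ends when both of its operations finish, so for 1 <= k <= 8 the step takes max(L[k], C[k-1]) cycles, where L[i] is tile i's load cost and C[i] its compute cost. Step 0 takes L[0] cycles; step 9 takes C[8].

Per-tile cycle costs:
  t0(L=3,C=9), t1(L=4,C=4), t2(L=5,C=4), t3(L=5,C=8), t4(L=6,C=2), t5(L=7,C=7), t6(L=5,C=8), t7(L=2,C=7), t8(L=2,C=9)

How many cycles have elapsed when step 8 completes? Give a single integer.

end_cycle[8] = 59

  0. 3=3c; end=3; A:t0 B:-
  1. max(4,9)=9c; end=12; A:t0 B:t1
  2. max(5,4)=5c; end=17; A:t2 B:t1
  3. max(5,4)=5c; end=22; A:t2 B:t3
  4. max(6,8)=8c; end=30; A:t4 B:t3
  5. max(7,2)=7c; end=37; A:t4 B:t5
  6. max(5,7)=7c; end=44; A:t6 B:t5
  7. max(2,8)=8c; end=52; A:t6 B:t7
  8. max(2,7)=7c; end=59; A:t8 B:t7
  9. 9=9c; end=68; A:t8 B:t7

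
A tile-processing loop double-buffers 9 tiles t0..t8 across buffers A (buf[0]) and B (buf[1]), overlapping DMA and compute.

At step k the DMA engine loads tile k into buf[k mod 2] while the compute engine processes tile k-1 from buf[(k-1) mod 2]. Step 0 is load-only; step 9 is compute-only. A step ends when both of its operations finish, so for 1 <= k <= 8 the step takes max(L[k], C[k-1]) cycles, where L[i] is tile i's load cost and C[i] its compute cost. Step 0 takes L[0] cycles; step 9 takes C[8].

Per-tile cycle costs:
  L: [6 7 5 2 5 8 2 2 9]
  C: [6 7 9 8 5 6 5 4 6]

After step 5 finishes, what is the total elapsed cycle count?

end_cycle[5] = 45

k=0 load=t0/6c comp=- wait=6 total=6
k=1 load=t1/7c comp=t0/6c wait=7 total=13
k=2 load=t2/5c comp=t1/7c wait=7 total=20
k=3 load=t3/2c comp=t2/9c wait=9 total=29
k=4 load=t4/5c comp=t3/8c wait=8 total=37
k=5 load=t5/8c comp=t4/5c wait=8 total=45
k=6 load=t6/2c comp=t5/6c wait=6 total=51
k=7 load=t7/2c comp=t6/5c wait=5 total=56
k=8 load=t8/9c comp=t7/4c wait=9 total=65
k=9 load=- comp=t8/6c wait=6 total=71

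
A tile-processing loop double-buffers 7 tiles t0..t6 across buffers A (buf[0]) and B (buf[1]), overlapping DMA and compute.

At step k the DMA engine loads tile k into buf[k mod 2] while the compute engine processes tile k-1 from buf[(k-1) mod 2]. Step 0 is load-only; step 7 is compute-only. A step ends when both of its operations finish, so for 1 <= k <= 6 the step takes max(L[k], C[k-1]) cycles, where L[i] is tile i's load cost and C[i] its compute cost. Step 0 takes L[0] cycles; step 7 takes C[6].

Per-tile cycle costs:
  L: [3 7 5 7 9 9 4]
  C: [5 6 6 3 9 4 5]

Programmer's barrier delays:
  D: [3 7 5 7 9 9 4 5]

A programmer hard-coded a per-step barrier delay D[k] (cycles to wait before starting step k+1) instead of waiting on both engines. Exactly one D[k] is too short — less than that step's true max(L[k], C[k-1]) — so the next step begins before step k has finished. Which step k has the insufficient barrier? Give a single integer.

hazard at step 2

step 0: need L[0]=3 = 3; D[0]=3 ok
step 1: need max(L[1]=7,C[0]=5) = 7; D[1]=7 ok
step 2: need max(L[2]=5,C[1]=6) = 6; D[2]=5 SHORT
step 3: need max(L[3]=7,C[2]=6) = 7; D[3]=7 ok
step 4: need max(L[4]=9,C[3]=3) = 9; D[4]=9 ok
step 5: need max(L[5]=9,C[4]=9) = 9; D[5]=9 ok
step 6: need max(L[6]=4,C[5]=4) = 4; D[6]=4 ok
step 7: need C[6]=5 = 5; D[7]=5 ok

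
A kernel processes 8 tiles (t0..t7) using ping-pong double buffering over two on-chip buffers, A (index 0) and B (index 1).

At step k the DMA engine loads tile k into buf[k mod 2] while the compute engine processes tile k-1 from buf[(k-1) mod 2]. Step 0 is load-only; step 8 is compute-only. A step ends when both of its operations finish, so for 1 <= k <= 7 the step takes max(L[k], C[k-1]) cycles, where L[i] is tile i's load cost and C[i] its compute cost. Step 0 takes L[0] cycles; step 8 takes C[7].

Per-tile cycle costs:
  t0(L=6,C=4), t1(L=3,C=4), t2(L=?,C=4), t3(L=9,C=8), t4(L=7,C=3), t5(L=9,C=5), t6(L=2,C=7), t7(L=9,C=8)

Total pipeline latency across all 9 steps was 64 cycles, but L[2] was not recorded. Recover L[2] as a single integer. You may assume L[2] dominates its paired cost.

step 0 = dur = L[0]=6 = 6
step 1 = dur = max(L[1]=3, C[0]=4) = 4
step 2 = dur = max(L[2]=?, C[1]=4) = L[2]  (unknown; binding)
step 3 = dur = max(L[3]=9, C[2]=4) = 9
step 4 = dur = max(L[4]=7, C[3]=8) = 8
step 5 = dur = max(L[5]=9, C[4]=3) = 9
step 6 = dur = max(L[6]=2, C[5]=5) = 5
step 7 = dur = max(L[7]=9, C[6]=7) = 9
step 8 = dur = C[7]=8 = 8
sum of known step durations = 58
dur[2] = total - known = 64 - 58 = 6
L[2] is the binding max in step 2, so L[2] = dur[2] = 6

L[2] = 6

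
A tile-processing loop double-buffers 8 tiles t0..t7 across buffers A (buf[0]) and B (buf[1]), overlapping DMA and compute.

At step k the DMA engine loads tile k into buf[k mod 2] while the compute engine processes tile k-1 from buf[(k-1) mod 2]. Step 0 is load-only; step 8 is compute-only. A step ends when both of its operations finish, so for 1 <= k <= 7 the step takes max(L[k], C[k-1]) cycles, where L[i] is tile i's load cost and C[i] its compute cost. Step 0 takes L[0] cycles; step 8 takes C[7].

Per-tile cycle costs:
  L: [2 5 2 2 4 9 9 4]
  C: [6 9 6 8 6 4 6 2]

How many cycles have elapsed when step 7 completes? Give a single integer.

end_cycle[7] = 55

[0] DMA t0→A (2c) ∥ CU idle ⇒ 2c, clock 2
[1] DMA t1→B (5c) ∥ CU A:t0 (6c) ⇒ 6c, clock 8
[2] DMA t2→A (2c) ∥ CU B:t1 (9c) ⇒ 9c, clock 17
[3] DMA t3→B (2c) ∥ CU A:t2 (6c) ⇒ 6c, clock 23
[4] DMA t4→A (4c) ∥ CU B:t3 (8c) ⇒ 8c, clock 31
[5] DMA t5→B (9c) ∥ CU A:t4 (6c) ⇒ 9c, clock 40
[6] DMA t6→A (9c) ∥ CU B:t5 (4c) ⇒ 9c, clock 49
[7] DMA t7→B (4c) ∥ CU A:t6 (6c) ⇒ 6c, clock 55
[8] DMA idle ∥ CU B:t7 (2c) ⇒ 2c, clock 57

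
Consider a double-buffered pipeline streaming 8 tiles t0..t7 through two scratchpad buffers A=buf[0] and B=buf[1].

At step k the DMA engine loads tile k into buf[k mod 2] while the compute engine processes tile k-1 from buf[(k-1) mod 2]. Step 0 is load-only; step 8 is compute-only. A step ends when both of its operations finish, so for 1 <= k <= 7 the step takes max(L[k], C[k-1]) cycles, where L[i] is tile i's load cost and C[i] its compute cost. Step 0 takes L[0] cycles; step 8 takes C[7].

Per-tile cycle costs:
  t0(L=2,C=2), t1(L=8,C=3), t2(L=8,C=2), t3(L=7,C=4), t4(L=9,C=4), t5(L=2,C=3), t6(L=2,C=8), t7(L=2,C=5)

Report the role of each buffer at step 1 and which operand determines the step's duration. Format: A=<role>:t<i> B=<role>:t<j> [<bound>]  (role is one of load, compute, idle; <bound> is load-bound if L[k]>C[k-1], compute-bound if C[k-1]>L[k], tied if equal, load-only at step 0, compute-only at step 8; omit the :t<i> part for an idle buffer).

  0. 2=2c; end=2; A:t0 B:-
  1. max(8,2)=8c; end=10; A:t0 B:t1
  2. max(8,3)=8c; end=18; A:t2 B:t1
  3. max(7,2)=7c; end=25; A:t2 B:t3
  4. max(9,4)=9c; end=34; A:t4 B:t3
  5. max(2,4)=4c; end=38; A:t4 B:t5
  6. max(2,3)=3c; end=41; A:t6 B:t5
  7. max(2,8)=8c; end=49; A:t6 B:t7
  8. 5=5c; end=54; A:t6 B:t7

step 1: A=compute:t0 B=load:t1 [load-bound]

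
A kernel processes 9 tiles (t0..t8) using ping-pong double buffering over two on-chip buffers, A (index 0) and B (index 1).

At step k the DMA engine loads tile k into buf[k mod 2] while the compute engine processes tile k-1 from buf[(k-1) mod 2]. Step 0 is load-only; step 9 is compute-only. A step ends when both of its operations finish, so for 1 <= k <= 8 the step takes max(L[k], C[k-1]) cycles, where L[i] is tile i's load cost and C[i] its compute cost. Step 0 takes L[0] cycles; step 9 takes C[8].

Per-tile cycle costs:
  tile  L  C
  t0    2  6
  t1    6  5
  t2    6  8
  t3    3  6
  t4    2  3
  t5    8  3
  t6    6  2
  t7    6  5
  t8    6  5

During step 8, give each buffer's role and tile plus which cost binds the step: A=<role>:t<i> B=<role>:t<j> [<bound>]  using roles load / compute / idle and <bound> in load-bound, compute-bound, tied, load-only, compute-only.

step 8: A=load:t8 B=compute:t7 [load-bound]

  0. 2=2c; end=2; A:t0 B:-
  1. max(6,6)=6c; end=8; A:t0 B:t1
  2. max(6,5)=6c; end=14; A:t2 B:t1
  3. max(3,8)=8c; end=22; A:t2 B:t3
  4. max(2,6)=6c; end=28; A:t4 B:t3
  5. max(8,3)=8c; end=36; A:t4 B:t5
  6. max(6,3)=6c; end=42; A:t6 B:t5
  7. max(6,2)=6c; end=48; A:t6 B:t7
  8. max(6,5)=6c; end=54; A:t8 B:t7
  9. 5=5c; end=59; A:t8 B:t7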